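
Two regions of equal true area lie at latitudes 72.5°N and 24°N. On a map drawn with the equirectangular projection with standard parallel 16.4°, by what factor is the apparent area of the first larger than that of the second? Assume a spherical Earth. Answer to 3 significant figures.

The equidistant cylindrical projection with φ₀ = 16.4° has h = 1 (meridians true) and k = cos φ₀ / cos φ along parallels.
Areal scale at 72.5°: h·k = 1.000 × 3.190 = 3.190.
Areal scale at 24°: h·k = 1.000 × 1.050 = 1.050.
Ratio = 3.190/1.050 ≈ 3.04.

3.04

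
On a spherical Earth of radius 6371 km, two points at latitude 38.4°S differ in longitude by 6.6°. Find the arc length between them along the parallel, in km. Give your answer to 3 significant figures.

Arc length along a parallel = R cos φ · Δλ (with Δλ in radians).
= 6371 × cos 38.4° × (6.6° × π/180) = 6371 × 0.7837 × 0.1152 ≈ 575 km.

575 km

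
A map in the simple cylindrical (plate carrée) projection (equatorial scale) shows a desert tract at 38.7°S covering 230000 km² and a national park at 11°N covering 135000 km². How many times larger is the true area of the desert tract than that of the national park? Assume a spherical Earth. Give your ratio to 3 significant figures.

On the plate carrée, areal scale = h·k = 1 × sec φ, so true area = apparent × cos φ.
True area of desert tract: 230000 × cos(38.7°) = 230000 × 0.7804 = 179500 km².
True area of national park: 135000 × cos(11°) = 135000 × 0.9816 = 132500 km².
Ratio = 179500 / 132500 ≈ 1.35.

1.35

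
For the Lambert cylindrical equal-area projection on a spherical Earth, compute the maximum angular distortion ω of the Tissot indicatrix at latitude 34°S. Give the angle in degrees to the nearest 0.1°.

The Lambert cylindrical equal-area projection is the cylindrical equal-area projection with its standard parallel at the equator (φ₀ = 0). Cylindrical equal-area (φ₀ = 0°): h = cos φ / cos 0° along meridians, k = cos 0° / cos φ along parallels; h·k = 1.
At 34°: h = 0.8290, k = 1.206; principal scales a = 1.206, b = 0.8290.
sin(ω/2) = (a − b)/(a + b) = 0.3772/2.035 = 0.1853, so ω = 2 arcsin(0.1853) ≈ 21.4°.

21.4°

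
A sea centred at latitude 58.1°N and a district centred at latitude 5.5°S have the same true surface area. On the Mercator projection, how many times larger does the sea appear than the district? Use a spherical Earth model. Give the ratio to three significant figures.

3.55

On Mercator, area is exaggerated by sec²φ = 1/cos²φ.
At 58.1°: sec²(58.1°) = 1/0.5284² = 3.581.
At 5.5°: sec²(5.5°) = 1/0.9954² = 1.009.
Ratio = 3.581/1.009 = cos²(5.5°)/cos²(58.1°) ≈ 3.55.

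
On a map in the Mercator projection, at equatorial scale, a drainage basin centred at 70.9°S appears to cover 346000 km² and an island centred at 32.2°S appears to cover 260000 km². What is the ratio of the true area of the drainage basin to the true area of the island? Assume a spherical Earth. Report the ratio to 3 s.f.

0.199

Since Mercator area scale is 1/cos²φ, the true area equals the apparent area multiplied by cos²φ.
True area of drainage basin: 346000 × cos²(70.9°) = 346000 × 0.1071 = 37050 km².
True area of island: 260000 × cos²(32.2°) = 260000 × 0.7160 = 186200 km².
Ratio = 37050 / 186200 ≈ 0.199.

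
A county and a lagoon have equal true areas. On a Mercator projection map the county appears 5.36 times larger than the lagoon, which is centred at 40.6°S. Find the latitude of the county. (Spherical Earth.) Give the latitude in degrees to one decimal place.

70.9°

On Mercator, (apparent₁)/(apparent₂) = sec²φ₁ / sec²φ₂ when true areas are equal.
cos²φ₂ / cos²φ₁ = 5.36  ⇒  cos φ₁ = cos 40.6° / √5.36 = 0.7593/2.315 = 0.3280.
φ₁ = arccos(0.3280) ≈ 70.9°.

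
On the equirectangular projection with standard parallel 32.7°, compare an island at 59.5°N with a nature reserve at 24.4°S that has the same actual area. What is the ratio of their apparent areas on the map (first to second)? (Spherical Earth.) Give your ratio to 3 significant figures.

1.79

The equidistant cylindrical projection with φ₀ = 32.7° has h = 1 (meridians true) and k = cos φ₀ / cos φ along parallels.
Areal scale at 59.5°: h·k = 1.000 × 1.658 = 1.658.
Areal scale at 24.4°: h·k = 1.000 × 0.9240 = 0.9240.
Ratio = 1.658/0.9240 ≈ 1.79.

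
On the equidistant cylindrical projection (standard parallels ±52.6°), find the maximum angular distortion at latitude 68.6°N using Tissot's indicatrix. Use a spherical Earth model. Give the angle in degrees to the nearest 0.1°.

The equidistant cylindrical projection with φ₀ = 52.6° has h = 1 (meridians true) and k = cos φ₀ / cos φ along parallels.
At 68.6°: h = 1.000, k = 1.665; principal scales a = 1.665, b = 1.000.
sin(ω/2) = (a − b)/(a + b) = 0.6646/2.665 = 0.2494, so ω = 2 arcsin(0.2494) ≈ 28.9°.

28.9°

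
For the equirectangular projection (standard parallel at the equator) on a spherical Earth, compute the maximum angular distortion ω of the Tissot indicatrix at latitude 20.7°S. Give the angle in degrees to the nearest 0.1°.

Plate carrée maps x = Rλ, y = Rφ. The meridian scale is h = 1 and the parallel scale is k = 1/cos φ = sec φ.
At 20.7°: h = 1.000, k = 1.069; principal scales a = 1.069, b = 1.000.
sin(ω/2) = (a − b)/(a + b) = 0.06901/2.069 = 0.03335, so ω = 2 arcsin(0.03335) ≈ 3.8°.

3.8°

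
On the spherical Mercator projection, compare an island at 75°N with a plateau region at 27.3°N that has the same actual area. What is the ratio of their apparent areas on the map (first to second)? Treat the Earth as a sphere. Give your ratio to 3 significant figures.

11.8

Mercator is conformal with k = sec φ, so areal scale = k² = sec²φ.
At 75°: sec²(75°) = 1/0.2588² = 14.93.
At 27.3°: sec²(27.3°) = 1/0.8886² = 1.266.
Ratio = 14.93/1.266 = cos²(27.3°)/cos²(75°) ≈ 11.8.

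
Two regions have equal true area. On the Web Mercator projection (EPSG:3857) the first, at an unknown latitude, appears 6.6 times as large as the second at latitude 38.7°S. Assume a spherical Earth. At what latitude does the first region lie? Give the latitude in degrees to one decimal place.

Mercator areal scale is sec²φ, so apparent-area ratio = sec²φ₁ / sec²φ₂ = cos²φ₂ / cos²φ₁.
cos²φ₂ / cos²φ₁ = 6.6  ⇒  cos φ₁ = cos 38.7° / √6.6 = 0.7804/2.569 = 0.3038.
φ₁ = arccos(0.3038) ≈ 72.3°.

72.3°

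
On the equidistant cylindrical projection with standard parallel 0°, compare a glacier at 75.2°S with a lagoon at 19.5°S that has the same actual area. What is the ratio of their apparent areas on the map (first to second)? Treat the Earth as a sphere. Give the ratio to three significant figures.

3.69

For the equirectangular projection with φ₀ = 0 (plate carrée), h = 1 along meridians and k = sec φ along parallels.
Areal scale at 75.2°: h·k = 1.000 × 3.915 = 3.915.
Areal scale at 19.5°: h·k = 1.000 × 1.061 = 1.061.
Ratio = 3.915/1.061 ≈ 3.69.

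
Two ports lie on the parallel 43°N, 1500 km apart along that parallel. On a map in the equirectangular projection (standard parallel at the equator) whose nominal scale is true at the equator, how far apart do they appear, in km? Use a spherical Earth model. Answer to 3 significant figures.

2050 km

For the equirectangular projection with φ₀ = 0 (plate carrée), h = 1 along meridians and k = sec φ along parallels.
Along the parallel, k = sec 43° = 1/0.7314 = 1.367.
Map distance = 1500 × 1.367 ≈ 2050 km.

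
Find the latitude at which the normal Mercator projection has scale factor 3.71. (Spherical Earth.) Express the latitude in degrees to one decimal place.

Mercator scale is k = sec φ = 1/cos φ.
1/cos φ = 3.71  ⇒  cos φ = 0.2695  ⇒  φ = arccos(0.2695) ≈ 74.4°.

74.4°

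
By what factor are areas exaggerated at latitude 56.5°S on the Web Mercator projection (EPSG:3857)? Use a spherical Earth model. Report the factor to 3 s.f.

For Mercator, h = k = sec φ (a conformal cylindrical projection has a single point scale, 1/cos φ).
Areal scale = k² = sec²φ = 1/cos²(56.5°) = 1/0.5519² = 3.283.

3.28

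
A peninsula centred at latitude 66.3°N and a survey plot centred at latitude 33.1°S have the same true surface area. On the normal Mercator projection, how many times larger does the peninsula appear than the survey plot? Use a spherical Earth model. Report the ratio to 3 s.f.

Mercator areal scale is sec²φ.
At 66.3°: sec²(66.3°) = 1/0.4019² = 6.190.
At 33.1°: sec²(33.1°) = 1/0.8377² = 1.425.
Ratio = 6.190/1.425 = cos²(33.1°)/cos²(66.3°) ≈ 4.34.

4.34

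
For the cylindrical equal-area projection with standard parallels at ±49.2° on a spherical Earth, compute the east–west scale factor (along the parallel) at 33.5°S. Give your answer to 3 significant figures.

0.784

For cylindrical equal-area with standard parallel φ₀, h = cos φ / cos φ₀ and k = cos φ₀ / cos φ, so h·k = 1.
k = cos 49.2° / cos 33.5° = 0.6534/0.8339 = 0.7836.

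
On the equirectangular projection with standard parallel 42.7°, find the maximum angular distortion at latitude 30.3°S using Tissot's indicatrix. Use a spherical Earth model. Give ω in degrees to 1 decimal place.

In the equirectangular projection with standard parallel φ₀ = 42.7° (x = Rλ cos φ₀, y = Rφ), meridians are true-scale (h = 1) and the parallel scale is k = cos φ₀ / cos φ.
At 30.3°: h = 1.000, k = 0.8512; principal scales a = 1.000, b = 0.8512.
sin(ω/2) = (a − b)/(a + b) = 0.1488/1.851 = 0.08039, so ω = 2 arcsin(0.08039) ≈ 9.2°.

9.2°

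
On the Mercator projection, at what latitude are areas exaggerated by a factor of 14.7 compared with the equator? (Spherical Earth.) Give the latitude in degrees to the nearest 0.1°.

74.9°

Mercator areal scale is sec²φ.
sec²φ = 14.7  ⇒  cos²φ = 0.06803  ⇒  cos φ = 0.2608.
φ = arccos(0.2608) ≈ 74.9°.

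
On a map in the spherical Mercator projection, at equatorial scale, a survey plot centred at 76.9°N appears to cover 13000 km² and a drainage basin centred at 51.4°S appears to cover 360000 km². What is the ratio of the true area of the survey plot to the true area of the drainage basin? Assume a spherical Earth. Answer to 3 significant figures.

On Mercator the areal scale is sec²φ, so true area = apparent × cos²φ.
True area of survey plot: 13000 × cos²(76.9°) = 13000 × 0.05137 = 667.8 km².
True area of drainage basin: 360000 × cos²(51.4°) = 360000 × 0.3892 = 140100 km².
Ratio = 667.8 / 140100 ≈ 0.00477.

0.00477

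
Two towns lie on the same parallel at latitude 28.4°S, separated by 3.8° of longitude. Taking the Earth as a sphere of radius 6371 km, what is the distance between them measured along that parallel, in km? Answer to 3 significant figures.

372 km

Arc length along a parallel = R cos φ · Δλ (with Δλ in radians).
= 6371 × cos 28.4° × (3.8° × π/180) = 6371 × 0.8796 × 0.06632 ≈ 372 km.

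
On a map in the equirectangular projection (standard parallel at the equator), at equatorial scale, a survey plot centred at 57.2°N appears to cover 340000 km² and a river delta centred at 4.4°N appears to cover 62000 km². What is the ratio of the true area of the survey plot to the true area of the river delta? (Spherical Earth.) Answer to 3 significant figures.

Plate carrée has h = 1 and k = sec φ, giving areal scale sec φ; true area = (apparent area) · cos φ.
True area of survey plot: 340000 × cos(57.2°) = 340000 × 0.5417 = 184200 km².
True area of river delta: 62000 × cos(4.4°) = 62000 × 0.9971 = 61820 km².
Ratio = 184200 / 61820 ≈ 2.98.

2.98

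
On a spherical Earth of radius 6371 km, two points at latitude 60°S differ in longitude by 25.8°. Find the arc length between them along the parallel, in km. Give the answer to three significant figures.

Arc length along a parallel = R cos φ · Δλ (with Δλ in radians).
= 6371 × cos 60° × (25.8° × π/180) = 6371 × 0.5000 × 0.4503 ≈ 1430 km.

1430 km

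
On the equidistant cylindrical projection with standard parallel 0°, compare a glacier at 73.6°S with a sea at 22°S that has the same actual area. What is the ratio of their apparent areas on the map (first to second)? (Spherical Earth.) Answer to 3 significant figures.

3.28

Plate carrée maps x = Rλ, y = Rφ. The meridian scale is h = 1 and the parallel scale is k = 1/cos φ = sec φ.
Areal scale at 73.6°: h·k = 1.000 × 3.542 = 3.542.
Areal scale at 22°: h·k = 1.000 × 1.079 = 1.079.
Ratio = 3.542/1.079 ≈ 3.28.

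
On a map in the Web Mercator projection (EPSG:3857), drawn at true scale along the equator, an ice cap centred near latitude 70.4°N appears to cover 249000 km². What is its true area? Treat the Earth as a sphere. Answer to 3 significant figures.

For Mercator, h = k = sec φ (a conformal cylindrical projection has a single point scale, 1/cos φ).
Areal scale = k² = sec²φ = 1/cos²(70.4°) = 1/0.3355² = 8.887.
True area = apparent / (areal scale) = 249000 / 8.887 ≈ 28000 km².

28000 km²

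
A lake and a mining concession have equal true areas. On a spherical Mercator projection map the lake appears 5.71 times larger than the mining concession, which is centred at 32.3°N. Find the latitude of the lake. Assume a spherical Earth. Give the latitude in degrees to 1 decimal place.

69.3°

Mercator areal scale is sec²φ, so apparent-area ratio = sec²φ₁ / sec²φ₂ = cos²φ₂ / cos²φ₁.
cos²φ₂ / cos²φ₁ = 5.71  ⇒  cos φ₁ = cos 32.3° / √5.71 = 0.8453/2.390 = 0.3537.
φ₁ = arccos(0.3537) ≈ 69.3°.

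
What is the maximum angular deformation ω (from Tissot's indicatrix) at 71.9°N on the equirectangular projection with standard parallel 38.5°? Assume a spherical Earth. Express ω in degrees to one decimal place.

In the equirectangular projection with standard parallel φ₀ = 38.5° (x = Rλ cos φ₀, y = Rφ), meridians are true-scale (h = 1) and the parallel scale is k = cos φ₀ / cos φ.
At 71.9°: h = 1.000, k = 2.519; principal scales a = 2.519, b = 1.000.
sin(ω/2) = (a − b)/(a + b) = 1.519/3.519 = 0.4317, so ω = 2 arcsin(0.4317) ≈ 51.1°.

51.1°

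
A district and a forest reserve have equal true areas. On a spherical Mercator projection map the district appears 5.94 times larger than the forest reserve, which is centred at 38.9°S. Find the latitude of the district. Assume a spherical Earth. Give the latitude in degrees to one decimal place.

Mercator areal scale is sec²φ, so apparent-area ratio = sec²φ₁ / sec²φ₂ = cos²φ₂ / cos²φ₁.
cos²φ₂ / cos²φ₁ = 5.94  ⇒  cos φ₁ = cos 38.9° / √5.94 = 0.7782/2.437 = 0.3193.
φ₁ = arccos(0.3193) ≈ 71.4°.

71.4°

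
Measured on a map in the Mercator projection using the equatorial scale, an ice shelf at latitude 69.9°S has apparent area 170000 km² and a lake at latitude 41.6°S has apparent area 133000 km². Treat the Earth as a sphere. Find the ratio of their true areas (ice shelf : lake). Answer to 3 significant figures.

0.270

On Mercator the areal scale is sec²φ, so true area = apparent × cos²φ.
True area of ice shelf: 170000 × cos²(69.9°) = 170000 × 0.1181 = 20080 km².
True area of lake: 133000 × cos²(41.6°) = 133000 × 0.5592 = 74370 km².
Ratio = 20080 / 74370 ≈ 0.270.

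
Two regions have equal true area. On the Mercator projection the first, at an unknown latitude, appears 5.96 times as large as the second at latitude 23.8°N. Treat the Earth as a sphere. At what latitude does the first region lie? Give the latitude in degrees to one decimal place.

68.0°

Mercator areal scale is sec²φ, so apparent-area ratio = sec²φ₁ / sec²φ₂ = cos²φ₂ / cos²φ₁.
cos²φ₂ / cos²φ₁ = 5.96  ⇒  cos φ₁ = cos 23.8° / √5.96 = 0.9150/2.441 = 0.3748.
φ₁ = arccos(0.3748) ≈ 68.0°.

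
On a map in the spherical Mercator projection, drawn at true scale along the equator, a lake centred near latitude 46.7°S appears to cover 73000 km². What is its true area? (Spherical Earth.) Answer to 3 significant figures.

34300 km²

For Mercator, h = k = sec φ (a conformal cylindrical projection has a single point scale, 1/cos φ).
Areal scale = k² = sec²φ = 1/cos²(46.7°) = 1/0.6858² = 2.126.
True area = apparent / (areal scale) = 73000 / 2.126 ≈ 34300 km².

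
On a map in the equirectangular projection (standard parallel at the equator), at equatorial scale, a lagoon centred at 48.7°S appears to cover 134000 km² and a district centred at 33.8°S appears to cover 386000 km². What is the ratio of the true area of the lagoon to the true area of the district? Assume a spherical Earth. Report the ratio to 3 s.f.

Plate carrée has h = 1 and k = sec φ, giving areal scale sec φ; true area = (apparent area) · cos φ.
True area of lagoon: 134000 × cos(48.7°) = 134000 × 0.6600 = 88440 km².
True area of district: 386000 × cos(33.8°) = 386000 × 0.8310 = 320800 km².
Ratio = 88440 / 320800 ≈ 0.276.

0.276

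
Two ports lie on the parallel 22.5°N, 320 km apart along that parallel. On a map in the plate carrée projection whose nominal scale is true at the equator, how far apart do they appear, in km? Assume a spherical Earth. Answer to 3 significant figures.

Plate carrée maps x = Rλ, y = Rφ. The meridian scale is h = 1 and the parallel scale is k = 1/cos φ = sec φ.
Along the parallel, k = sec 22.5° = 1/0.9239 = 1.082.
Map distance = 320 × 1.082 ≈ 346 km.

346 km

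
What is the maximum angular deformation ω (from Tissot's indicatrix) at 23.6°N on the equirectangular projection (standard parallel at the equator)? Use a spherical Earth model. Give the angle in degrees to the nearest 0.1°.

5.0°

Plate carrée maps x = Rλ, y = Rφ. The meridian scale is h = 1 and the parallel scale is k = 1/cos φ = sec φ.
At 23.6°: h = 1.000, k = 1.091; principal scales a = 1.091, b = 1.000.
sin(ω/2) = (a − b)/(a + b) = 0.09127/2.091 = 0.04364, so ω = 2 arcsin(0.04364) ≈ 5.0°.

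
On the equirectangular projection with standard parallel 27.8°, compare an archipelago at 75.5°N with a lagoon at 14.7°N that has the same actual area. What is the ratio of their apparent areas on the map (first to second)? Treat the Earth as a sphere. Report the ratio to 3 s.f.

With standard parallel φ₀ = 27.8°, the equirectangular projection gives x = Rλ cos φ₀, y = Rφ, so h = 1 and k = cos 27.8° / cos φ.
Areal scale at 75.5°: h·k = 1.000 × 3.533 = 3.533.
Areal scale at 14.7°: h·k = 1.000 × 0.9145 = 0.9145.
Ratio = 3.533/0.9145 ≈ 3.86.

3.86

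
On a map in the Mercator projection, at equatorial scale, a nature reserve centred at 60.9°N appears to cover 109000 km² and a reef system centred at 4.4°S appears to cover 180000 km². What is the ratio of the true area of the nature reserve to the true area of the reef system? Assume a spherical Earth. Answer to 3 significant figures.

Mercator's areal exaggeration is sec²φ; hence true area = (apparent area) · cos²φ.
True area of nature reserve: 109000 × cos²(60.9°) = 109000 × 0.2365 = 25780 km².
True area of reef system: 180000 × cos²(4.4°) = 180000 × 0.9941 = 178900 km².
Ratio = 25780 / 178900 ≈ 0.144.

0.144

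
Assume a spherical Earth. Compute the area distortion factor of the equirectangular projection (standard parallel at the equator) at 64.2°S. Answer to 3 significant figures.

2.30

Plate carrée maps x = Rλ, y = Rφ. The meridian scale is h = 1 and the parallel scale is k = 1/cos φ = sec φ.
Areal scale = h·k = 1 × sec φ; at 64.2°, h = 1.000, k = 2.298, so h·k = 2.298.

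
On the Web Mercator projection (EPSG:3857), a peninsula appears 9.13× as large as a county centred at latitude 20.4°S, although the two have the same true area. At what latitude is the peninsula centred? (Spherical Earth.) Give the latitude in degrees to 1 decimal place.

71.9°

Mercator areal scale is sec²φ, so apparent-area ratio = sec²φ₁ / sec²φ₂ = cos²φ₂ / cos²φ₁.
cos²φ₂ / cos²φ₁ = 9.13  ⇒  cos φ₁ = cos 20.4° / √9.13 = 0.9373/3.022 = 0.3102.
φ₁ = arccos(0.3102) ≈ 71.9°.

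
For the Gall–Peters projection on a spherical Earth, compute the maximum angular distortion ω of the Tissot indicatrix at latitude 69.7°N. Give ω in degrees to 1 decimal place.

75.5°

The Gall–Peters projection is cylindrical equal-area with φ₀ = 45°. A cylindrical equal-area projection with standard parallel φ₀ has meridian scale h = cos φ / cos φ₀ and parallel scale k = cos φ₀ / cos φ (so areas are preserved, h·k = 1).
At 69.7°: h = 0.4906, k = 2.038; principal scales a = 2.038, b = 0.4906.
sin(ω/2) = (a − b)/(a + b) = 1.548/2.529 = 0.6120, so ω = 2 arcsin(0.6120) ≈ 75.5°.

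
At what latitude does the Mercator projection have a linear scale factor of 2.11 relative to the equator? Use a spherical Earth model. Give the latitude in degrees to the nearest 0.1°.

Mercator scale is k = sec φ = 1/cos φ.
1/cos φ = 2.11  ⇒  cos φ = 0.4739  ⇒  φ = arccos(0.4739) ≈ 61.7°.

61.7°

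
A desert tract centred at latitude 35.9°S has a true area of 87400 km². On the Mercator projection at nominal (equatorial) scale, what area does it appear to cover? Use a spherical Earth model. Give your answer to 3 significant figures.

133000 km²

The Mercator projection is conformal; its linear scale factor is the same in every direction and equals sec φ = 1/cos φ.
Areal scale = k² = sec²φ = 1/cos²(35.9°) = 1/0.8100² = 1.524.
Apparent area = 87400 × 1.524 ≈ 133000 km².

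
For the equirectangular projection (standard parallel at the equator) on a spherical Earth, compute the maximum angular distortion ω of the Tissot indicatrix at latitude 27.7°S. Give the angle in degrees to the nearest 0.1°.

7.0°

Plate carrée maps x = Rλ, y = Rφ. The meridian scale is h = 1 and the parallel scale is k = 1/cos φ = sec φ.
At 27.7°: h = 1.000, k = 1.129; principal scales a = 1.129, b = 1.000.
sin(ω/2) = (a − b)/(a + b) = 0.1294/2.129 = 0.06079, so ω = 2 arcsin(0.06079) ≈ 7.0°.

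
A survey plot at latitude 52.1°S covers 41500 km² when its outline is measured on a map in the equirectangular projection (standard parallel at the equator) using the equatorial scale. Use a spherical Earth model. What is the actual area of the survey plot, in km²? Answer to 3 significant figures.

25500 km²

In the plate carrée (x = Rλ, y = Rφ), meridians are true-scale (h = 1) and parallels are stretched by k = sec φ.
Areal scale = h·k = 1 × sec φ; at 52.1°, h = 1.000, k = 1.628, so h·k = 1.628.
True area = apparent / (areal scale) = 41500 / 1.628 ≈ 25500 km².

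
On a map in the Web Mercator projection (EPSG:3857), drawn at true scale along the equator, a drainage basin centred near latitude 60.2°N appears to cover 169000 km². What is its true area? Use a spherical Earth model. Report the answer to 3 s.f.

41700 km²

For Mercator, h = k = sec φ (a conformal cylindrical projection has a single point scale, 1/cos φ).
Areal scale = k² = sec²φ = 1/cos²(60.2°) = 1/0.4970² = 4.049.
True area = apparent / (areal scale) = 169000 / 4.049 ≈ 41700 km².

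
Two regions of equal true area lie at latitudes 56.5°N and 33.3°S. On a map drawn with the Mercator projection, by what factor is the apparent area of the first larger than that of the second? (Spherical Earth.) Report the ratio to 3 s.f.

On Mercator, area is exaggerated by sec²φ = 1/cos²φ.
At 56.5°: sec²(56.5°) = 1/0.5519² = 3.283.
At 33.3°: sec²(33.3°) = 1/0.8358² = 1.431.
Ratio = 3.283/1.431 = cos²(33.3°)/cos²(56.5°) ≈ 2.29.

2.29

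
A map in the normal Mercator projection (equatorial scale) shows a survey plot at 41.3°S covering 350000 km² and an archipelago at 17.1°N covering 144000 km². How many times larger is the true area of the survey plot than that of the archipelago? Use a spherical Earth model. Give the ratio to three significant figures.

1.50

Since Mercator area scale is 1/cos²φ, the true area equals the apparent area multiplied by cos²φ.
True area of survey plot: 350000 × cos²(41.3°) = 350000 × 0.5644 = 197500 km².
True area of archipelago: 144000 × cos²(17.1°) = 144000 × 0.9135 = 131500 km².
Ratio = 197500 / 131500 ≈ 1.50.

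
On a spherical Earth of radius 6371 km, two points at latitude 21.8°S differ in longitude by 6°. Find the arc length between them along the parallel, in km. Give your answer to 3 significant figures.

Arc length along a parallel = R cos φ · Δλ (with Δλ in radians).
= 6371 × cos 21.8° × (6° × π/180) = 6371 × 0.9285 × 0.1047 ≈ 619 km.

619 km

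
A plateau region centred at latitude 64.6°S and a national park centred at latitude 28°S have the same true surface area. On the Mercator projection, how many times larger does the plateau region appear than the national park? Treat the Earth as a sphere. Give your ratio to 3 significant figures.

On Mercator, area is exaggerated by sec²φ = 1/cos²φ.
At 64.6°: sec²(64.6°) = 1/0.4289² = 5.435.
At 28°: sec²(28°) = 1/0.8829² = 1.283.
Ratio = 5.435/1.283 = cos²(28°)/cos²(64.6°) ≈ 4.24.

4.24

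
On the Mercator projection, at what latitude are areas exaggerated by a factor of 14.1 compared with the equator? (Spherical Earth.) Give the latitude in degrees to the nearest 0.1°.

74.6°

Mercator areal scale is sec²φ.
sec²φ = 14.1  ⇒  cos²φ = 0.07092  ⇒  cos φ = 0.2663.
φ = arccos(0.2663) ≈ 74.6°.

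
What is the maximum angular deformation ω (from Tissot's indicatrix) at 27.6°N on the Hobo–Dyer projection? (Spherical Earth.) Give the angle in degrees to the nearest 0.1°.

Hobo–Dyer is a cylindrical equal-area projection with standard parallels at ±37.5°. For cylindrical equal-area with standard parallel φ₀, h = cos φ / cos φ₀ and k = cos φ₀ / cos φ, so h·k = 1.
At 27.6°: h = 1.117, k = 0.8952; principal scales a = 1.117, b = 0.8952.
sin(ω/2) = (a − b)/(a + b) = 0.2218/2.012 = 0.1102, so ω = 2 arcsin(0.1102) ≈ 12.7°.

12.7°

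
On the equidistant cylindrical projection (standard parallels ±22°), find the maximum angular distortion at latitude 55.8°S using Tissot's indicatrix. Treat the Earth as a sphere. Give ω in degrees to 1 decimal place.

The equidistant cylindrical projection with φ₀ = 22° has h = 1 (meridians true) and k = cos φ₀ / cos φ along parallels.
At 55.8°: h = 1.000, k = 1.650; principal scales a = 1.650, b = 1.000.
sin(ω/2) = (a − b)/(a + b) = 0.6495/2.650 = 0.2452, so ω = 2 arcsin(0.2452) ≈ 28.4°.

28.4°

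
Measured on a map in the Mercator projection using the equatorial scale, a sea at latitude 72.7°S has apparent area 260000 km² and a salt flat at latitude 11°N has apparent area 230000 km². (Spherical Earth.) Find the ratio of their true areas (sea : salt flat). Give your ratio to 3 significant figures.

0.104

Since Mercator area scale is 1/cos²φ, the true area equals the apparent area multiplied by cos²φ.
True area of sea: 260000 × cos²(72.7°) = 260000 × 0.08843 = 22990 km².
True area of salt flat: 230000 × cos²(11°) = 230000 × 0.9636 = 221600 km².
Ratio = 22990 / 221600 ≈ 0.104.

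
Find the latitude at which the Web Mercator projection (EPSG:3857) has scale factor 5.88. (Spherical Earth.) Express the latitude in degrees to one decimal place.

80.2°

Mercator scale is k = sec φ = 1/cos φ.
1/cos φ = 5.88  ⇒  cos φ = 0.1701  ⇒  φ = arccos(0.1701) ≈ 80.2°.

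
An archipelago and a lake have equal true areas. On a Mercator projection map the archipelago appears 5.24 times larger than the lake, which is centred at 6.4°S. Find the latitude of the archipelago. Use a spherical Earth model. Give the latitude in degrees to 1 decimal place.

Mercator areal scale is sec²φ, so apparent-area ratio = sec²φ₁ / sec²φ₂ = cos²φ₂ / cos²φ₁.
cos²φ₂ / cos²φ₁ = 5.24  ⇒  cos φ₁ = cos 6.4° / √5.24 = 0.9938/2.289 = 0.4341.
φ₁ = arccos(0.4341) ≈ 64.3°.

64.3°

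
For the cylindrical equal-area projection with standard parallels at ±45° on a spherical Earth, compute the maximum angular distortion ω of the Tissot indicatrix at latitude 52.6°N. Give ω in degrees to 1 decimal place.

For cylindrical equal-area with standard parallel φ₀, h = cos φ / cos φ₀ and k = cos φ₀ / cos φ, so h·k = 1.
At 52.6°: h = 0.8590, k = 1.164; principal scales a = 1.164, b = 0.8590.
sin(ω/2) = (a − b)/(a + b) = 0.3052/2.023 = 0.1509, so ω = 2 arcsin(0.1509) ≈ 17.4°.

17.4°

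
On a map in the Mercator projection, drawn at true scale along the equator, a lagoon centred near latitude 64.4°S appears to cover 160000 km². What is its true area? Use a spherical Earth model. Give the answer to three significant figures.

For Mercator, h = k = sec φ (a conformal cylindrical projection has a single point scale, 1/cos φ).
Areal scale = k² = sec²φ = 1/cos²(64.4°) = 1/0.4321² = 5.356.
True area = apparent / (areal scale) = 160000 / 5.356 ≈ 29900 km².

29900 km²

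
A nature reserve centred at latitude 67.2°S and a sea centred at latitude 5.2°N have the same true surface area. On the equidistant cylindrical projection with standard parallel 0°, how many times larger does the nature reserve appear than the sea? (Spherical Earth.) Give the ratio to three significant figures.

For the equirectangular projection with φ₀ = 0 (plate carrée), h = 1 along meridians and k = sec φ along parallels.
Areal scale at 67.2°: h·k = 1.000 × 2.581 = 2.581.
Areal scale at 5.2°: h·k = 1.000 × 1.004 = 1.004.
Ratio = 2.581/1.004 ≈ 2.57.

2.57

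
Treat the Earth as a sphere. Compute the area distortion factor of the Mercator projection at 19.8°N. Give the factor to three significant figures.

The Mercator projection is conformal; its linear scale factor is the same in every direction and equals sec φ = 1/cos φ.
Areal scale = k² = sec²φ = 1/cos²(19.8°) = 1/0.9409² = 1.130.

1.13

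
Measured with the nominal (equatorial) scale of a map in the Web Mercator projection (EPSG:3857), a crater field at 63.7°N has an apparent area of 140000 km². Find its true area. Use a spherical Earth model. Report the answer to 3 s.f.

27500 km²

The Mercator projection is conformal; its linear scale factor is the same in every direction and equals sec φ = 1/cos φ.
Areal scale = k² = sec²φ = 1/cos²(63.7°) = 1/0.4431² = 5.094.
True area = apparent / (areal scale) = 140000 / 5.094 ≈ 27500 km².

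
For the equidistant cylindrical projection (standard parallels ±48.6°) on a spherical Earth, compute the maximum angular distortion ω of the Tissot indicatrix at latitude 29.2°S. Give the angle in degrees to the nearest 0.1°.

The equidistant cylindrical projection with φ₀ = 48.6° has h = 1 (meridians true) and k = cos φ₀ / cos φ along parallels.
At 29.2°: h = 1.000, k = 0.7576; principal scales a = 1.000, b = 0.7576.
sin(ω/2) = (a − b)/(a + b) = 0.2424/1.758 = 0.1379, so ω = 2 arcsin(0.1379) ≈ 15.9°.

15.9°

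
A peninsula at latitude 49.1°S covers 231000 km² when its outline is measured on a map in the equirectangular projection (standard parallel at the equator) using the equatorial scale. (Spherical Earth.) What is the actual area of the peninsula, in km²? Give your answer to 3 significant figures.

Plate carrée maps x = Rλ, y = Rφ. The meridian scale is h = 1 and the parallel scale is k = 1/cos φ = sec φ.
Areal scale = h·k = 1 × sec φ; at 49.1°, h = 1.000, k = 1.527, so h·k = 1.527.
True area = apparent / (areal scale) = 231000 / 1.527 ≈ 151000 km².

151000 km²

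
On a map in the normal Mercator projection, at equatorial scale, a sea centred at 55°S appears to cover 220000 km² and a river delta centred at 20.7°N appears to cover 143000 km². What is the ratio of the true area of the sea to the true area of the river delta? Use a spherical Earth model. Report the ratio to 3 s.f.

0.578

On Mercator the areal scale is sec²φ, so true area = apparent × cos²φ.
True area of sea: 220000 × cos²(55°) = 220000 × 0.3290 = 72380 km².
True area of river delta: 143000 × cos²(20.7°) = 143000 × 0.8751 = 125100 km².
Ratio = 72380 / 125100 ≈ 0.578.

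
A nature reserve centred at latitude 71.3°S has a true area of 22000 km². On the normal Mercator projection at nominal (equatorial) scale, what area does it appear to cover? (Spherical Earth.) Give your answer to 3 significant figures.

Mercator is conformal, so the point scale is isotropic: h = k = sec φ = 1/cos φ.
Areal scale = k² = sec²φ = 1/cos²(71.3°) = 1/0.3206² = 9.728.
Apparent area = 22000 × 9.728 ≈ 214000 km².

214000 km²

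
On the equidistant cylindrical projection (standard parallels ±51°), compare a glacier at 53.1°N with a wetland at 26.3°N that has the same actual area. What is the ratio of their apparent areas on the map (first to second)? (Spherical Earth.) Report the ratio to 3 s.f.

1.49

With standard parallel φ₀ = 51°, the equirectangular projection gives x = Rλ cos φ₀, y = Rφ, so h = 1 and k = cos 51° / cos φ.
Areal scale at 53.1°: h·k = 1.000 × 1.048 = 1.048.
Areal scale at 26.3°: h·k = 1.000 × 0.7020 = 0.7020.
Ratio = 1.048/0.7020 ≈ 1.49.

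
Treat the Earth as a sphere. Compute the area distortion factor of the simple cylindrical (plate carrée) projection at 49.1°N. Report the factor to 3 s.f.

1.53

In the plate carrée (x = Rλ, y = Rφ), meridians are true-scale (h = 1) and parallels are stretched by k = sec φ.
Areal scale = h·k = 1 × sec φ; at 49.1°, h = 1.000, k = 1.527, so h·k = 1.527.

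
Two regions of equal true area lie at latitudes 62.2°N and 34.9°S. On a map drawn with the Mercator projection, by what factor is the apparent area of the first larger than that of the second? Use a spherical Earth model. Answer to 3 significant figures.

On Mercator, area is exaggerated by sec²φ = 1/cos²φ.
At 62.2°: sec²(62.2°) = 1/0.4664² = 4.597.
At 34.9°: sec²(34.9°) = 1/0.8202² = 1.487.
Ratio = 4.597/1.487 = cos²(34.9°)/cos²(62.2°) ≈ 3.09.

3.09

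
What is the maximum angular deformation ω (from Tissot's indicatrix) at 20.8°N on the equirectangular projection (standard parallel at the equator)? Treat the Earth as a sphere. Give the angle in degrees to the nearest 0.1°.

Plate carrée maps x = Rλ, y = Rφ. The meridian scale is h = 1 and the parallel scale is k = 1/cos φ = sec φ.
At 20.8°: h = 1.000, k = 1.070; principal scales a = 1.070, b = 1.000.
sin(ω/2) = (a − b)/(a + b) = 0.06972/2.070 = 0.03368, so ω = 2 arcsin(0.03368) ≈ 3.9°.

3.9°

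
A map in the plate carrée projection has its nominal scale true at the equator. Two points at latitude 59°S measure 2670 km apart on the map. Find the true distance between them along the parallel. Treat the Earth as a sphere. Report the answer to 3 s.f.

Plate carrée maps x = Rλ, y = Rφ. The meridian scale is h = 1 and the parallel scale is k = 1/cos φ = sec φ.
Along the parallel at 59°, map distances are exaggerated by k = sec 59° = 1.942.
True distance = 2670 / 1.942 = 2670 × cos 59° ≈ 1380 km.

1380 km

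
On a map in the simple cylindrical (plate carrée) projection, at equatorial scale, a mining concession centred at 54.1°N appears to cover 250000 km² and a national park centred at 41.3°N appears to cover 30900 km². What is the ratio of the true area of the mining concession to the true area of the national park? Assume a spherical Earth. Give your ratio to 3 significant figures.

6.31

Plate carrée has h = 1 and k = sec φ, giving areal scale sec φ; true area = (apparent area) · cos φ.
True area of mining concession: 250000 × cos(54.1°) = 250000 × 0.5864 = 146600 km².
True area of national park: 30900 × cos(41.3°) = 30900 × 0.7513 = 23210 km².
Ratio = 146600 / 23210 ≈ 6.31.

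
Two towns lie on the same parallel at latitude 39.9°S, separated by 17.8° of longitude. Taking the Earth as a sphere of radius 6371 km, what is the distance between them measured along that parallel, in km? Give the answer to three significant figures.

1520 km

Arc length along a parallel = R cos φ · Δλ (with Δλ in radians).
= 6371 × cos 39.9° × (17.8° × π/180) = 6371 × 0.7672 × 0.3107 ≈ 1520 km.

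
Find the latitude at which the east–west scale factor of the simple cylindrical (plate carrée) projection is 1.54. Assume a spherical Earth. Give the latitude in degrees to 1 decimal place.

Plate carrée: h = 1, k = sec φ along parallels.
sec φ = 1.54  ⇒  cos φ = 0.6494  ⇒  φ ≈ 49.5°.

49.5°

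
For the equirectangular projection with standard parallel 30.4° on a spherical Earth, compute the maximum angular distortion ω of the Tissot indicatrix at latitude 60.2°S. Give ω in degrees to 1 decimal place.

31.2°

In the equirectangular projection with standard parallel φ₀ = 30.4° (x = Rλ cos φ₀, y = Rφ), meridians are true-scale (h = 1) and the parallel scale is k = cos φ₀ / cos φ.
At 60.2°: h = 1.000, k = 1.736; principal scales a = 1.736, b = 1.000.
sin(ω/2) = (a − b)/(a + b) = 0.7355/2.736 = 0.2689, so ω = 2 arcsin(0.2689) ≈ 31.2°.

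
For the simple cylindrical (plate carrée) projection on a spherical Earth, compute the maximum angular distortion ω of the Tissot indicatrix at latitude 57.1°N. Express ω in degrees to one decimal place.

34.4°

Plate carrée maps x = Rλ, y = Rφ. The meridian scale is h = 1 and the parallel scale is k = 1/cos φ = sec φ.
At 57.1°: h = 1.000, k = 1.841; principal scales a = 1.841, b = 1.000.
sin(ω/2) = (a − b)/(a + b) = 0.8410/2.841 = 0.2960, so ω = 2 arcsin(0.2960) ≈ 34.4°.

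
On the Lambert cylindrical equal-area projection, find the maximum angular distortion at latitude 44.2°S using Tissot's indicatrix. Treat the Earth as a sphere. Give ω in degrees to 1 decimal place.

The Lambert cylindrical equal-area projection is the cylindrical equal-area projection with its standard parallel at the equator (φ₀ = 0). Cylindrical equal-area (φ₀ = 0°): h = cos φ / cos 0° along meridians, k = cos 0° / cos φ along parallels; h·k = 1.
At 44.2°: h = 0.7169, k = 1.395; principal scales a = 1.395, b = 0.7169.
sin(ω/2) = (a − b)/(a + b) = 0.6780/2.112 = 0.3210, so ω = 2 arcsin(0.3210) ≈ 37.5°.

37.5°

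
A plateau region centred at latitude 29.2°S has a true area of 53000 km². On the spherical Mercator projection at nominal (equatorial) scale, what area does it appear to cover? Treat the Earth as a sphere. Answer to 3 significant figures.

Mercator is conformal, so the point scale is isotropic: h = k = sec φ = 1/cos φ.
Areal scale = k² = sec²φ = 1/cos²(29.2°) = 1/0.8729² = 1.312.
Apparent area = 53000 × 1.312 ≈ 69600 km².

69600 km²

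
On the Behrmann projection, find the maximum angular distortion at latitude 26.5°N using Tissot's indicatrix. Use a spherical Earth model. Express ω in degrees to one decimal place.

3.8°

The Behrmann projection is cylindrical equal-area with φ₀ = 30°. For cylindrical equal-area with standard parallel φ₀, h = cos φ / cos φ₀ and k = cos φ₀ / cos φ, so h·k = 1.
At 26.5°: h = 1.033, k = 0.9677; principal scales a = 1.033, b = 0.9677.
sin(ω/2) = (a − b)/(a + b) = 0.06568/2.001 = 0.03282, so ω = 2 arcsin(0.03282) ≈ 3.8°.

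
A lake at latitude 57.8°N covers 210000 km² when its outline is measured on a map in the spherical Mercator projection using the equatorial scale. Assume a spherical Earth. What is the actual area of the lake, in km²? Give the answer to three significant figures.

For Mercator, h = k = sec φ (a conformal cylindrical projection has a single point scale, 1/cos φ).
Areal scale = k² = sec²φ = 1/cos²(57.8°) = 1/0.5329² = 3.522.
True area = apparent / (areal scale) = 210000 / 3.522 ≈ 59600 km².

59600 km²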